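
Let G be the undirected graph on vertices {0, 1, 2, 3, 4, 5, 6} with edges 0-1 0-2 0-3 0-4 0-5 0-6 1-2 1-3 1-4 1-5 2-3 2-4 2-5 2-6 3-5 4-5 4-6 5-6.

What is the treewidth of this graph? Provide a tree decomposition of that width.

Treewidth 4.
Bags: B1 = {0, 1, 2, 3, 5}  B2 = {0, 1, 2, 4, 5}  B3 = {0, 2, 4, 5, 6}
Tree: B1–B2, B2–B3

Each bag holds 5 vertices, so the decomposition has width 4, which upper-bounds the treewidth. On the other hand G contains the 5-clique {0, 1, 2, 3, 5}. A clique must lie in a single bag of any decomposition, so no decomposition can have width below 4. Therefore the treewidth is 4.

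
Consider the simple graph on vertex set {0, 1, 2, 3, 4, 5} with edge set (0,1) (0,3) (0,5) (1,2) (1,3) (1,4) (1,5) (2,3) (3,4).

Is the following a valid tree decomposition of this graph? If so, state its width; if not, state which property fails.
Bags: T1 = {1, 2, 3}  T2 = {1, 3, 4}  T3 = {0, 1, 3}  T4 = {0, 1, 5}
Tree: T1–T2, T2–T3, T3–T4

Yes; width 2.

Every vertex of G appears in some bag (union = {0, 1, 2, 3, 4, 5}); every edge is covered by a bag; and for each vertex v the set of bags containing v is connected in the bag tree. The decomposition is therefore valid. The largest bag has 3 vertices, so the width is 2.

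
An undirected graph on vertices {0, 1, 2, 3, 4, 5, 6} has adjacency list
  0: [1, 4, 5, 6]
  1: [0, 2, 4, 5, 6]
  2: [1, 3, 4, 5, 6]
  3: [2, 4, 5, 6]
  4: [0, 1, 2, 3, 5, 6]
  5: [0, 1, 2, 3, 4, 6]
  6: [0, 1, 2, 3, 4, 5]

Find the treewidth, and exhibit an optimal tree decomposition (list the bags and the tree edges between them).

Treewidth 4.
One such decomposition:
Bags: B1 = {1, 2, 4, 5, 6}  B2 = {0, 1, 4, 5, 6}  B3 = {2, 3, 4, 5, 6}
Tree: B1–B2, B1–B3

Every bag has size at most 5, so the width is 5 − 1 = 4 and tw(G) ≤ 4. Conversely, {0, 1, 4, 5, 6} is a clique of size 5, and the vertices of any clique must share a bag in every tree decomposition; so some bag has ≥ 5 vertices and tw(G) ≥ 4. The upper and lower bounds meet at 4, so that is the treewidth.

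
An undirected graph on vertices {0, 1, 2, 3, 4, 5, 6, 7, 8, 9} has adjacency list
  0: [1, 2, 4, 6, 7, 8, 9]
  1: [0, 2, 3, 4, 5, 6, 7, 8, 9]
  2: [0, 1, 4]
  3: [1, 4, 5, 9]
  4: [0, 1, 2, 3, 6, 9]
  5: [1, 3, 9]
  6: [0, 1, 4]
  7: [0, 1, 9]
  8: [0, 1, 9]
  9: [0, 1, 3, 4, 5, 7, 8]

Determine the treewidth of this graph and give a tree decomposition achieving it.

Each bag holds 4 vertices, so the decomposition has width 3, which upper-bounds the treewidth. For the lower bound, the 4 vertices {0, 1, 8, 9} are pairwise adjacent, and any tree decomposition puts a clique entirely inside one bag — forcing width ≥ 3. Hence tw(G) = 3 exactly.

Treewidth 3.
One such decomposition:
Bags: B1 = {0, 1, 4, 9}  B2 = {0, 1, 2, 4}  B3 = {0, 1, 4, 6}  B4 = {0, 1, 7, 9}  B5 = {1, 3, 4, 9}  B6 = {0, 1, 8, 9}  B7 = {1, 3, 5, 9}
Tree: B1–B2, B2–B3, B1–B4, B1–B5, B1–B6, B5–B7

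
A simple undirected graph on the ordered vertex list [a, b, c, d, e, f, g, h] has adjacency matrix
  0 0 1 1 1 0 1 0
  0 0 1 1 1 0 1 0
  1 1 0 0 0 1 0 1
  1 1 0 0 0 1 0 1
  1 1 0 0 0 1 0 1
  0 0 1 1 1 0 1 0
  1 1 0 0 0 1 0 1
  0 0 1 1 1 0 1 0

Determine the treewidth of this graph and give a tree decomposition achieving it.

The largest bag has 5 vertices, giving width 4; this decomposition certifies tw(G) ≤ 4. For the lower bound: the 5 vertex sets {d,f}, {a,e}, {b,g}, {h}, {c} are disjoint, each induces a connected subgraph, and every pair is joined by at least one edge of G. Contracting each set to a single vertex therefore yields K_{5} as a minor, and since treewidth is minor-monotone, tw(G) ≥ tw(K_{5}) = 4. Hence tw(G) = 4 exactly.

Treewidth 4.
Bags: B1 = {a, b, d, f, h}  B2 = {a, b, e, f, h}  B3 = {a, b, f, g, h}  B4 = {a, b, c, f, h}
Tree: B1–B2, B2–B3, B3–B4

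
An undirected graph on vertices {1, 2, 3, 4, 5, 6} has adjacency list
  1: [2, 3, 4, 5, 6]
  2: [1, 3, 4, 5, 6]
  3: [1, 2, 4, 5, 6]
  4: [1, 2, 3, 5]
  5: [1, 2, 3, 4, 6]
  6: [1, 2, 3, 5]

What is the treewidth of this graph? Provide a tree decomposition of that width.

Every bag has size at most 5, so the width is 5 − 1 = 4 and tw(G) ≤ 4. Conversely, {1, 2, 3, 4, 5} is a clique of size 5, and the vertices of any clique must share a bag in every tree decomposition; so some bag has ≥ 5 vertices and tw(G) ≥ 4. The upper and lower bounds meet at 4, so that is the treewidth.

Treewidth 4.
One optimal decomposition is:
Bags: B1 = {1, 2, 3, 5, 6}  B2 = {1, 2, 3, 4, 5}
Tree: B1–B2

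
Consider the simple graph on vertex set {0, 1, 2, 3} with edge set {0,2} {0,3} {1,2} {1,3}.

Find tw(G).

2

A width-2 tree decomposition is:
Bags: B1 = {0, 1, 3}  B2 = {0, 1, 2}
Tree: B1–B2
The largest bag has 3 vertices, giving width 2; this decomposition certifies tw(G) ≤ 2. The edges 0–3–1–2–0 form a cycle, so G is not a tree and its treewidth is at least 2. Therefore the treewidth is 2.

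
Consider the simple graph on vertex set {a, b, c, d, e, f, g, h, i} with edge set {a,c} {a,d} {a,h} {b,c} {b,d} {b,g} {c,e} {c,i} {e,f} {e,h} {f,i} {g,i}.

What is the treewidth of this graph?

3

A width-3 tree decomposition is:
Bags: B1 = {a, b, d, g}  B2 = {a, b, c, g}  B3 = {a, c, g, i}  B4 = {a, c, h, i}  B5 = {c, e, h, i}  B6 = {e, f, h, i}
Tree: B1–B2, B2–B3, B3–B4, B4–B5, B5–B6
Each bag holds 4 vertices, so the decomposition has width 3, which upper-bounds the treewidth. For the lower bound: the 4 vertex sets {b,d,g}, {a}, {c}, {e,f,h,i} are disjoint, each induces a connected subgraph, and every pair is joined by at least one edge of G. Contracting each set to a single vertex therefore yields K_{4} as a minor, and since treewidth is minor-monotone, tw(G) ≥ tw(K_{4}) = 3. Therefore the treewidth is 3.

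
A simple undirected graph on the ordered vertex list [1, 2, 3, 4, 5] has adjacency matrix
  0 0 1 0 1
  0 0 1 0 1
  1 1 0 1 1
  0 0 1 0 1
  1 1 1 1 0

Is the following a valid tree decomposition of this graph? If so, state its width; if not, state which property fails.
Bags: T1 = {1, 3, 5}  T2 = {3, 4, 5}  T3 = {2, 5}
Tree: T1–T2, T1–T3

No — edge (3,2) lies in no bag.

A tree decomposition must satisfy three properties: every vertex lies in some bag; for every edge, both endpoints lie together in some bag; and for every vertex, the bags containing it form a connected subtree. Here edge (3,2) lies in no bag, so the decomposition is invalid.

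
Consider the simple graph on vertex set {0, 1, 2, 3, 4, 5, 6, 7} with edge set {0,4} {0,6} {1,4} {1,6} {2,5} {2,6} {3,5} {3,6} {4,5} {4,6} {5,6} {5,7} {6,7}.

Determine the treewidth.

2

A width-2 tree decomposition is:
Bags: B1 = {1, 4, 6}  B2 = {4, 5, 6}  B3 = {5, 6, 7}  B4 = {2, 5, 6}  B5 = {0, 4, 6}  B6 = {3, 5, 6}
Tree: B1–B2, B2–B3, B3–B4, B2–B5, B4–B6
The largest bag has 3 vertices, giving width 2; this decomposition certifies tw(G) ≤ 2. On the other hand G contains the 3-clique {0, 4, 6}. A clique must lie in a single bag of any decomposition, so no decomposition can have width below 2. Combining the bounds, tw(G) = 2.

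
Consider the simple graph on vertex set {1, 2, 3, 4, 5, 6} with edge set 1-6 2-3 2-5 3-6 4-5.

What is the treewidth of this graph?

1

A width-1 tree decomposition is:
Bags: B1 = {4, 5}  B2 = {2, 5}  B3 = {2, 3}  B4 = {3, 6}  B5 = {1, 6}
Tree: B1–B2, B2–B3, B3–B4, B4–B5
Every bag has size at most 2, so the width is 2 − 1 = 1 and tw(G) ≤ 1. G has an edge, so its treewidth is at least 1. Combining the bounds, tw(G) = 1.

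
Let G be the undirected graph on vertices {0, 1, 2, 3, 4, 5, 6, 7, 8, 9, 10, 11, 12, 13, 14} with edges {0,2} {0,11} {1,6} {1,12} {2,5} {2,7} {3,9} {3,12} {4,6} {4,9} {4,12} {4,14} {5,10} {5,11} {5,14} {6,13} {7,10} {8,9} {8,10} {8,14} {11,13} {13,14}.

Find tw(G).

3

A width-3 tree decomposition is:
Bags: B1 = {0, 2, 7, 10}  B2 = {0, 2, 5, 10}  B3 = {0, 5, 10, 11}  B4 = {5, 8, 10, 11}  B5 = {5, 8, 11, 14}  B6 = {8, 11, 13, 14}  B7 = {8, 9, 13, 14}  B8 = {4, 9, 13, 14}  B9 = {4, 6, 9, 13}  B10 = {3, 4, 6, 9}  B11 = {3, 4, 6, 12}  B12 = {1, 3, 6, 12}
Tree: B1–B2, B2–B3, B3–B4, B4–B5, B5–B6, B6–B7, B7–B8, B8–B9, B9–B10, B10–B11, B11–B12
Every bag has size at most 4, so the width is 4 − 1 = 3 and tw(G) ≤ 3. For the lower bound: the 4 vertex sets {0,2,7}, {10}, {5}, {8,11,13,14} are disjoint, each induces a connected subgraph, and every pair is joined by at least one edge of G. Contracting each set to a single vertex therefore yields K_{4} as a minor, and since treewidth is minor-monotone, tw(G) ≥ tw(K_{4}) = 3. Combining the bounds, tw(G) = 3.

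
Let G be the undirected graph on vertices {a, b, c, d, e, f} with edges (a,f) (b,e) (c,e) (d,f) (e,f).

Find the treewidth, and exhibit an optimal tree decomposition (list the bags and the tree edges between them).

Treewidth 1.
One optimal decomposition is:
Bags: B1 = {d, f}  B2 = {e, f}  B3 = {a, f}  B4 = {b, e}  B5 = {c, e}
Tree: B1–B2, B2–B3, B2–B4, B2–B5

Every bag has size at most 2, so the width is 2 − 1 = 1 and tw(G) ≤ 1. G has an edge, so its treewidth is at least 1. Hence tw(G) = 1 exactly.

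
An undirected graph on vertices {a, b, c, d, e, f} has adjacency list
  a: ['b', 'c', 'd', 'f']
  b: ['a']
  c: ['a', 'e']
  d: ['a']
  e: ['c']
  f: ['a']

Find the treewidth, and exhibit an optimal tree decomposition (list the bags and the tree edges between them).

Treewidth 1.
Bags: B1 = {a, c}  B2 = {a, f}  B3 = {c, e}  B4 = {a, b}  B5 = {a, d}
Tree: B1–B2, B1–B3, B1–B4, B1–B5

Every bag has size at most 2, so the width is 2 − 1 = 1 and tw(G) ≤ 1. G has an edge, so its treewidth is at least 1. Hence tw(G) = 1 exactly.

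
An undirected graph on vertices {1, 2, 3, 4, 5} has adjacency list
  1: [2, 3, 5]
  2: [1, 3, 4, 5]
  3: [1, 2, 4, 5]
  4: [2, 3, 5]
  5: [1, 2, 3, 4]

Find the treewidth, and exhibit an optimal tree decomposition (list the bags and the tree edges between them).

Treewidth 3.
One such decomposition:
Bags: B1 = {1, 2, 3, 5}  B2 = {2, 3, 4, 5}
Tree: B1–B2

The largest bag has 4 vertices, giving width 3; this decomposition certifies tw(G) ≤ 3. On the other hand G contains the 4-clique {1, 2, 3, 5}. A clique must lie in a single bag of any decomposition, so no decomposition can have width below 3. The upper and lower bounds meet at 3, so that is the treewidth.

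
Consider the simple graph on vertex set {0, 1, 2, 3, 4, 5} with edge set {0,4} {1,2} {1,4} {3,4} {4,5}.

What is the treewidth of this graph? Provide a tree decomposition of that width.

Treewidth 1.
One optimal decomposition is:
Bags: B1 = {1, 4}  B2 = {4, 5}  B3 = {3, 4}  B4 = {0, 4}  B5 = {1, 2}
Tree: B1–B2, B2–B3, B3–B4, B1–B5

Every bag has size at most 2, so the width is 2 − 1 = 1 and tw(G) ≤ 1. Since G has at least one edge (e.g. 1–4), it is not an edgeless graph, so tw(G) ≥ 1. Hence tw(G) = 1 exactly.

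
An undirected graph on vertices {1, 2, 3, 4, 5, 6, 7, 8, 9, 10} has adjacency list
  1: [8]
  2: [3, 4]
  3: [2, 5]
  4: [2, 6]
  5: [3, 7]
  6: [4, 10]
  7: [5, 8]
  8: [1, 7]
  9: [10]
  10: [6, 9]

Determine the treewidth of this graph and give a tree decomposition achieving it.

Treewidth 1.
One optimal decomposition is:
Bags: B1 = {1, 8}  B2 = {7, 8}  B3 = {5, 7}  B4 = {3, 5}  B5 = {2, 3}  B6 = {2, 4}  B7 = {4, 6}  B8 = {6, 10}  B9 = {9, 10}
Tree: B1–B2, B2–B3, B3–B4, B4–B5, B5–B6, B6–B7, B7–B8, B8–B9

The largest bag has 2 vertices, giving width 1; this decomposition certifies tw(G) ≤ 1. G has an edge, so its treewidth is at least 1. The upper and lower bounds meet at 1, so that is the treewidth.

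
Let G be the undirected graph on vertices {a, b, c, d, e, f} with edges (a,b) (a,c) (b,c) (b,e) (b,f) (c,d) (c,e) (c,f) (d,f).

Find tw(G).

2

A width-2 tree decomposition is:
Bags: B1 = {b, c, f}  B2 = {c, d, f}  B3 = {b, c, e}  B4 = {a, b, c}
Tree: B1–B2, B1–B3, B3–B4
Each bag holds 3 vertices, so the decomposition has width 2, which upper-bounds the treewidth. Conversely, {c, d, f} is a clique of size 3, and the vertices of any clique must share a bag in every tree decomposition; so some bag has ≥ 3 vertices and tw(G) ≥ 2. Combining the bounds, tw(G) = 2.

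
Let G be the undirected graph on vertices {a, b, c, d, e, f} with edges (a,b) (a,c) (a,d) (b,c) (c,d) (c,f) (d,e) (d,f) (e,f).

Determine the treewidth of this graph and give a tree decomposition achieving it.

The largest bag has 3 vertices, giving width 2; this decomposition certifies tw(G) ≤ 2. On the other hand G contains the 3-clique {d, e, f}. A clique must lie in a single bag of any decomposition, so no decomposition can have width below 2. The upper and lower bounds meet at 2, so that is the treewidth.

Treewidth 2.
One optimal decomposition is:
Bags: B1 = {c, d, f}  B2 = {a, c, d}  B3 = {d, e, f}  B4 = {a, b, c}
Tree: B1–B2, B1–B3, B2–B4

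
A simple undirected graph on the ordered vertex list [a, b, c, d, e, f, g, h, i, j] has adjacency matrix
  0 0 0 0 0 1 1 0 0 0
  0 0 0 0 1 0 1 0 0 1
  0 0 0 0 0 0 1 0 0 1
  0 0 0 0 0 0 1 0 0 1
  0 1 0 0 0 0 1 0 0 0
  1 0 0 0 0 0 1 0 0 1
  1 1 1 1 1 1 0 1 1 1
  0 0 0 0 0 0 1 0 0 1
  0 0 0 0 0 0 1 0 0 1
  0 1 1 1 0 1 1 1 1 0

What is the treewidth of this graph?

2

A width-2 tree decomposition is:
Bags: B1 = {g, h, j}  B2 = {d, g, j}  B3 = {b, g, j}  B4 = {f, g, j}  B5 = {a, f, g}  B6 = {c, g, j}  B7 = {g, i, j}  B8 = {b, e, g}
Tree: B1–B2, B1–B3, B2–B4, B4–B5, B4–B6, B4–B7, B3–B8
The largest bag has 3 vertices, giving width 2; this decomposition certifies tw(G) ≤ 2. On the other hand G contains the 3-clique {d, g, j}. A clique must lie in a single bag of any decomposition, so no decomposition can have width below 2. Combining the bounds, tw(G) = 2.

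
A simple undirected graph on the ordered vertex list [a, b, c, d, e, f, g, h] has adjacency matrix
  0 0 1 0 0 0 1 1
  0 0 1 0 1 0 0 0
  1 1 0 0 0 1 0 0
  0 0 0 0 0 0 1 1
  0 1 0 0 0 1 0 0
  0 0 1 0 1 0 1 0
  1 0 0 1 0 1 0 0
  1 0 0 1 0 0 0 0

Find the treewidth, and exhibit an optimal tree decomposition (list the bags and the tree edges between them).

Treewidth 2.
Bags: B1 = {a, d, h}  B2 = {a, d, g}  B3 = {a, c, g}  B4 = {c, f, g}  B5 = {b, c, f}  B6 = {b, e, f}
Tree: B1–B2, B2–B3, B3–B4, B4–B5, B5–B6

Each bag holds 3 vertices, so the decomposition has width 2, which upper-bounds the treewidth. Since h–d–g–a–h is a cycle in G, G is not acyclic. Forests are exactly the graphs of treewidth ≤ 1, so tw(G) ≥ 2. Therefore the treewidth is 2.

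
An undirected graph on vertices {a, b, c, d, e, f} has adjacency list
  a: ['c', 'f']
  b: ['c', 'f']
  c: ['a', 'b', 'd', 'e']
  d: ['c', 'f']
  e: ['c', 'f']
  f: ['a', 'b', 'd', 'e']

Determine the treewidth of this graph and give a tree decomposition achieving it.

Each bag holds 3 vertices, so the decomposition has width 2, which upper-bounds the treewidth. The edges e–f–a–c–e form a cycle, so G is not a tree and its treewidth is at least 2. The upper and lower bounds meet at 2, so that is the treewidth.

Treewidth 2.
One optimal decomposition is:
Bags: B1 = {c, e, f}  B2 = {a, c, f}  B3 = {b, c, f}  B4 = {c, d, f}
Tree: B1–B2, B2–B3, B3–B4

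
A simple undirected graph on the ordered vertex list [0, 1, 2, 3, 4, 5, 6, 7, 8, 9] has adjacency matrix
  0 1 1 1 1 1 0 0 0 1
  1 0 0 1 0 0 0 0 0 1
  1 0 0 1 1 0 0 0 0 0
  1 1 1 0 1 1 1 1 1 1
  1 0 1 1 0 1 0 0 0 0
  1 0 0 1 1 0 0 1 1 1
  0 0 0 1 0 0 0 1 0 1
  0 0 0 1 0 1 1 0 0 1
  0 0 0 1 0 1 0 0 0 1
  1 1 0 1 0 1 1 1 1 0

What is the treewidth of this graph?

A width-3 tree decomposition is:
Bags: B1 = {0, 3, 4, 5}  B2 = {0, 2, 3, 4}  B3 = {0, 3, 5, 9}  B4 = {3, 5, 8, 9}  B5 = {3, 5, 7, 9}  B6 = {3, 6, 7, 9}  B7 = {0, 1, 3, 9}
Tree: B1–B2, B1–B3, B3–B4, B3–B5, B5–B6, B3–B7
Each bag holds 4 vertices, so the decomposition has width 3, which upper-bounds the treewidth. Conversely, {0, 1, 3, 9} is a clique of size 4, and the vertices of any clique must share a bag in every tree decomposition; so some bag has ≥ 4 vertices and tw(G) ≥ 3. The upper and lower bounds meet at 3, so that is the treewidth.

3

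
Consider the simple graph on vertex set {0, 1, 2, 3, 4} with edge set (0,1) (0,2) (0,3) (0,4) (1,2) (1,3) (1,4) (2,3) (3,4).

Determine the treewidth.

3

A width-3 tree decomposition is:
Bags: B1 = {0, 1, 3, 4}  B2 = {0, 1, 2, 3}
Tree: B1–B2
The largest bag has 4 vertices, giving width 3; this decomposition certifies tw(G) ≤ 3. For the lower bound, the 4 vertices {0, 1, 2, 3} are pairwise adjacent, and any tree decomposition puts a clique entirely inside one bag — forcing width ≥ 3. The upper and lower bounds meet at 3, so that is the treewidth.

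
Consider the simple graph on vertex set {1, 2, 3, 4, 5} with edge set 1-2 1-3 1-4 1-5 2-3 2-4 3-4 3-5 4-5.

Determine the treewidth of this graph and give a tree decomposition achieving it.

Every bag has size at most 4, so the width is 4 − 1 = 3 and tw(G) ≤ 3. Conversely, {1, 2, 3, 4} is a clique of size 4, and the vertices of any clique must share a bag in every tree decomposition; so some bag has ≥ 4 vertices and tw(G) ≥ 3. Hence tw(G) = 3 exactly.

Treewidth 3.
Bags: B1 = {1, 2, 3, 4}  B2 = {1, 3, 4, 5}
Tree: B1–B2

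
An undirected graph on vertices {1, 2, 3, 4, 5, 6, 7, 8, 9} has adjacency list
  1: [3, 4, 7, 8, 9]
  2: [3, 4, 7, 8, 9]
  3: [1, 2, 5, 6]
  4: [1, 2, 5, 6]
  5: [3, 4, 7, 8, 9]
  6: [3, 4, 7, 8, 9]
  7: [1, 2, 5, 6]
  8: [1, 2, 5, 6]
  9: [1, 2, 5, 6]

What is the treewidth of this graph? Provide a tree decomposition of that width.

Treewidth 4.
One such decomposition:
Bags: B1 = {1, 2, 4, 5, 6}  B2 = {1, 2, 5, 6, 9}  B3 = {1, 2, 5, 6, 8}  B4 = {1, 2, 3, 5, 6}  B5 = {1, 2, 5, 6, 7}
Tree: B1–B2, B2–B3, B3–B4, B4–B5

Each bag holds 5 vertices, so the decomposition has width 4, which upper-bounds the treewidth. For the lower bound: the 5 vertex sets {4,5}, {1,9}, {6,8}, {2}, {3} are disjoint, each induces a connected subgraph, and every pair is joined by at least one edge of G. Contracting each set to a single vertex therefore yields K_{5} as a minor, and since treewidth is minor-monotone, tw(G) ≥ tw(K_{5}) = 4. Combining the bounds, tw(G) = 4.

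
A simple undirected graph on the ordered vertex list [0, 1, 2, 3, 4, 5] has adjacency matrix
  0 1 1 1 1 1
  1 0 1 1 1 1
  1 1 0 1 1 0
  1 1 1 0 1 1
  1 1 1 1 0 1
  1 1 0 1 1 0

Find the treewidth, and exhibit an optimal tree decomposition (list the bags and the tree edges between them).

Every bag has size at most 5, so the width is 5 − 1 = 4 and tw(G) ≤ 4. Conversely, {0, 1, 2, 3, 4} is a clique of size 5, and the vertices of any clique must share a bag in every tree decomposition; so some bag has ≥ 5 vertices and tw(G) ≥ 4. Hence tw(G) = 4 exactly.

Treewidth 4.
One such decomposition:
Bags: B1 = {0, 1, 3, 4, 5}  B2 = {0, 1, 2, 3, 4}
Tree: B1–B2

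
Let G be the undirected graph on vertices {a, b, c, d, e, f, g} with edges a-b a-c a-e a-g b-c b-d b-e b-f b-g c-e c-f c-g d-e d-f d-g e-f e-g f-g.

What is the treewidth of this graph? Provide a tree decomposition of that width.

Treewidth 4.
Bags: B1 = {b, c, e, f, g}  B2 = {a, b, c, e, g}  B3 = {b, d, e, f, g}
Tree: B1–B2, B1–B3

Each bag holds 5 vertices, so the decomposition has width 4, which upper-bounds the treewidth. On the other hand G contains the 5-clique {b, d, e, f, g}. A clique must lie in a single bag of any decomposition, so no decomposition can have width below 4. The upper and lower bounds meet at 4, so that is the treewidth.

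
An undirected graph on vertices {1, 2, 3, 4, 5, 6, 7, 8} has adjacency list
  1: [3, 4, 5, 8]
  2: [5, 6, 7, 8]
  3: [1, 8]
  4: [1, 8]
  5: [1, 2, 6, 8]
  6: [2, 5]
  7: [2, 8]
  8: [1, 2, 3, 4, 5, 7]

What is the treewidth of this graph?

A width-2 tree decomposition is:
Bags: B1 = {1, 5, 8}  B2 = {1, 4, 8}  B3 = {2, 5, 8}  B4 = {1, 3, 8}  B5 = {2, 7, 8}  B6 = {2, 5, 6}
Tree: B1–B2, B1–B3, B1–B4, B3–B5, B3–B6
Each bag holds 3 vertices, so the decomposition has width 2, which upper-bounds the treewidth. For the lower bound, the 3 vertices {1, 3, 8} are pairwise adjacent, and any tree decomposition puts a clique entirely inside one bag — forcing width ≥ 2. Hence tw(G) = 2 exactly.

2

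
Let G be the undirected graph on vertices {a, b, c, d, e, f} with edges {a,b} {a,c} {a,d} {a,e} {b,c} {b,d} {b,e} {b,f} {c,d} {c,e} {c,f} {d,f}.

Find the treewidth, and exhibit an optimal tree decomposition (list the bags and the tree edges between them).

Treewidth 3.
One optimal decomposition is:
Bags: B1 = {a, b, c, d}  B2 = {b, c, d, f}  B3 = {a, b, c, e}
Tree: B1–B2, B1–B3

Every bag has size at most 4, so the width is 4 − 1 = 3 and tw(G) ≤ 3. Conversely, {b, c, d, f} is a clique of size 4, and the vertices of any clique must share a bag in every tree decomposition; so some bag has ≥ 4 vertices and tw(G) ≥ 3. Hence tw(G) = 3 exactly.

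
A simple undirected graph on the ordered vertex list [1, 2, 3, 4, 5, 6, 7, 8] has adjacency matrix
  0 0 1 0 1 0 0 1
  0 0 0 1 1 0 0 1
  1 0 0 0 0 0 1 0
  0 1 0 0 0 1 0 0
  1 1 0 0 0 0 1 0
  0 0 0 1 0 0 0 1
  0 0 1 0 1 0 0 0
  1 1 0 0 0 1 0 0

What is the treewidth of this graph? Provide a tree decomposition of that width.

The largest bag has 3 vertices, giving width 2; this decomposition certifies tw(G) ≤ 2. The edges 6–4–2–8–6 form a cycle, so G is not a tree and its treewidth is at least 2. Therefore the treewidth is 2.

Treewidth 2.
Bags: B1 = {4, 6, 8}  B2 = {2, 4, 8}  B3 = {1, 2, 8}  B4 = {1, 2, 5}  B5 = {1, 3, 5}  B6 = {3, 5, 7}
Tree: B1–B2, B2–B3, B3–B4, B4–B5, B5–B6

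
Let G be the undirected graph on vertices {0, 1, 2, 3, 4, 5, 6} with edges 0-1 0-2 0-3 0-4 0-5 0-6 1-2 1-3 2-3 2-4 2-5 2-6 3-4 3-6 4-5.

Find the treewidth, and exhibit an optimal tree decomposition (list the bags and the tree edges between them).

The largest bag has 4 vertices, giving width 3; this decomposition certifies tw(G) ≤ 3. For the lower bound, the 4 vertices {0, 1, 2, 3} are pairwise adjacent, and any tree decomposition puts a clique entirely inside one bag — forcing width ≥ 3. Combining the bounds, tw(G) = 3.

Treewidth 3.
Bags: B1 = {0, 2, 3, 6}  B2 = {0, 2, 3, 4}  B3 = {0, 2, 4, 5}  B4 = {0, 1, 2, 3}
Tree: B1–B2, B2–B3, B1–B4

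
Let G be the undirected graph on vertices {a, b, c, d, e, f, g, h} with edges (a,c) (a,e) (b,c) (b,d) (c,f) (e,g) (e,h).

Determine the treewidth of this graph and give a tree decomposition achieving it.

Treewidth 1.
One optimal decomposition is:
Bags: B1 = {a, e}  B2 = {e, g}  B3 = {e, h}  B4 = {a, c}  B5 = {b, c}  B6 = {b, d}  B7 = {c, f}
Tree: B1–B2, B1–B3, B1–B4, B4–B5, B5–B6, B5–B7

The largest bag has 2 vertices, giving width 1; this decomposition certifies tw(G) ≤ 1. Since G has at least one edge (e.g. a–e), it is not an edgeless graph, so tw(G) ≥ 1. Hence tw(G) = 1 exactly.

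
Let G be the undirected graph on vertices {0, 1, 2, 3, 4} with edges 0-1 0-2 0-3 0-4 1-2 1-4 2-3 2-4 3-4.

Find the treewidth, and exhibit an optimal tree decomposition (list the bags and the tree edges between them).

The largest bag has 4 vertices, giving width 3; this decomposition certifies tw(G) ≤ 3. On the other hand G contains the 4-clique {0, 1, 2, 4}. A clique must lie in a single bag of any decomposition, so no decomposition can have width below 3. The upper and lower bounds meet at 3, so that is the treewidth.

Treewidth 3.
One optimal decomposition is:
Bags: B1 = {0, 1, 2, 4}  B2 = {0, 2, 3, 4}
Tree: B1–B2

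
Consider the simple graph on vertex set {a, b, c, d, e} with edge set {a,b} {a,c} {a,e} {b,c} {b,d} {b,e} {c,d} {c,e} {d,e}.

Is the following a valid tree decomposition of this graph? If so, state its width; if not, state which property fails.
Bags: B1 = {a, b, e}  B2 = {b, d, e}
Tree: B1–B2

No — vertex c appears in no bag.

A tree decomposition must satisfy three properties: every vertex lies in some bag; for every edge, both endpoints lie together in some bag; and for every vertex, the bags containing it form a connected subtree. Here vertex c appears in no bag, so the decomposition is invalid.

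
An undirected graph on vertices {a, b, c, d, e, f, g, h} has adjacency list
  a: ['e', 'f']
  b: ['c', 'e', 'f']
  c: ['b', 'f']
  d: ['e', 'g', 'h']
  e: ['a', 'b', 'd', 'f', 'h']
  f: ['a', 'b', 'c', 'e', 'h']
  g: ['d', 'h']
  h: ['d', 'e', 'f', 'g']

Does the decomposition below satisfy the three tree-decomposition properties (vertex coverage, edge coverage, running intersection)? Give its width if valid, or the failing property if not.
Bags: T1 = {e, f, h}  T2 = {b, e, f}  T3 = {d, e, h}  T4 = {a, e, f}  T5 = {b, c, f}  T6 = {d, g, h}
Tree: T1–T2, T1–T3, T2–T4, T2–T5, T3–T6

Yes; width 2.

Vertex coverage: the bags together contain {a, b, c, d, e, f, g, h}, the full vertex set. Edge coverage: each edge of G has both endpoints in at least one bag. Running intersection: for every vertex, the bags containing it form a connected subtree. All three properties hold, so this is a valid tree decomposition of width max|bag| − 1 = 2, and hence tw(G) ≤ 2.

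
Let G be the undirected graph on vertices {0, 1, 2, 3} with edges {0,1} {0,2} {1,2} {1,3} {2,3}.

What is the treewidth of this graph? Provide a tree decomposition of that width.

Treewidth 2.
Bags: B1 = {0, 1, 2}  B2 = {1, 2, 3}
Tree: B1–B2

The largest bag has 3 vertices, giving width 2; this decomposition certifies tw(G) ≤ 2. For the lower bound, the 3 vertices {0, 1, 2} are pairwise adjacent, and any tree decomposition puts a clique entirely inside one bag — forcing width ≥ 2. Hence tw(G) = 2 exactly.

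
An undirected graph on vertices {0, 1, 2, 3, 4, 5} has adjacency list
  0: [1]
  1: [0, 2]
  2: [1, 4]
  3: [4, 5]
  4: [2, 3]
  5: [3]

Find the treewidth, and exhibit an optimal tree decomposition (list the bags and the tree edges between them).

Every bag has size at most 2, so the width is 2 − 1 = 1 and tw(G) ≤ 1. Any graph with an edge has treewidth ≥ 1, and G has the edge 5–3. Therefore the treewidth is 1.

Treewidth 1.
One optimal decomposition is:
Bags: B1 = {3, 5}  B2 = {3, 4}  B3 = {2, 4}  B4 = {1, 2}  B5 = {0, 1}
Tree: B1–B2, B2–B3, B3–B4, B4–B5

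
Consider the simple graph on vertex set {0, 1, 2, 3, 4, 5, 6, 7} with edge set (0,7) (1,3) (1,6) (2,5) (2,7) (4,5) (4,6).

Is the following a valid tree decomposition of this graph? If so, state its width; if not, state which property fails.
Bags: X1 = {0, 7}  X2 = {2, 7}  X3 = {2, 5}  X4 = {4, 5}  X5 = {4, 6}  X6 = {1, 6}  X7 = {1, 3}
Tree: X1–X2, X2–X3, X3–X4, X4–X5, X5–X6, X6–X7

Yes; width 1.

Every vertex of G appears in some bag (union = {0, 1, 2, 3, 4, 5, 6, 7}); every edge is covered by a bag; and for each vertex v the set of bags containing v is connected in the bag tree. The decomposition is therefore valid. The largest bag has 2 vertices, so the width is 1.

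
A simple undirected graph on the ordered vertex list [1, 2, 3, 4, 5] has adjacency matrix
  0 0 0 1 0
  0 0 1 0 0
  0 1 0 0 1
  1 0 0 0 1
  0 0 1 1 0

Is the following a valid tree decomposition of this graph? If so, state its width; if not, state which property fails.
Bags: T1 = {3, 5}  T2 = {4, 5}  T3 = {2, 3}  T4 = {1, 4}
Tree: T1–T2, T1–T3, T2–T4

Yes; width 1.

Vertex coverage: the bags together contain {1, 2, 3, 4, 5}, the full vertex set. Edge coverage: each edge of G has both endpoints in at least one bag. Running intersection: for every vertex, the bags containing it form a connected subtree. All three properties hold, so this is a valid tree decomposition of width max|bag| − 1 = 1, and hence tw(G) ≤ 1.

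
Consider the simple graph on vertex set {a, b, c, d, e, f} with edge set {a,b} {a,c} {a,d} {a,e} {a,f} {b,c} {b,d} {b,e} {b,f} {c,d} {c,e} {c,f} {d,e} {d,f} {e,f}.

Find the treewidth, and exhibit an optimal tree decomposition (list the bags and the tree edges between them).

With just one bag of size 6, the width is 6 − 1 = 5, so tw(G) ≤ 5. Conversely, {a, b, c, d, e, f} is a clique of size 6, and the vertices of any clique must share a bag in every tree decomposition; so some bag has ≥ 6 vertices and tw(G) ≥ 5. The upper and lower bounds meet at 5, so that is the treewidth.

Treewidth 5.
Bags: B1 = {a, b, c, d, e, f}
Tree: (single bag)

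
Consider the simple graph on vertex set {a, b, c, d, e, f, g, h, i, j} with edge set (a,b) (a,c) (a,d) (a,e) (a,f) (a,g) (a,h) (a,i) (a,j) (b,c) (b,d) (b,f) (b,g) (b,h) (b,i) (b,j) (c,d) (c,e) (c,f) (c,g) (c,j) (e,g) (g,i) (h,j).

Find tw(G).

A width-3 tree decomposition is:
Bags: B1 = {a, c, e, g}  B2 = {a, b, c, g}  B3 = {a, b, c, d}  B4 = {a, b, c, f}  B5 = {a, b, c, j}  B6 = {a, b, g, i}  B7 = {a, b, h, j}
Tree: B1–B2, B2–B3, B2–B4, B4–B5, B2–B6, B5–B7
Each bag holds 4 vertices, so the decomposition has width 3, which upper-bounds the treewidth. On the other hand G contains the 4-clique {a, c, e, g}. A clique must lie in a single bag of any decomposition, so no decomposition can have width below 3. Therefore the treewidth is 3.

3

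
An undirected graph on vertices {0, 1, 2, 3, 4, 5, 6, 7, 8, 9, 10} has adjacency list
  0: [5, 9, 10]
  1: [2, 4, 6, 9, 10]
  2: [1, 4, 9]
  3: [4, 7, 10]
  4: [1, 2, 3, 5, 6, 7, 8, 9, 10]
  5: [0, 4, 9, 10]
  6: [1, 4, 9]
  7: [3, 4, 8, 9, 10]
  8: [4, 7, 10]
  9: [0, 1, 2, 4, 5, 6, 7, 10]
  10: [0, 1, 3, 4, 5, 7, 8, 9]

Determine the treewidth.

A width-3 tree decomposition is:
Bags: B1 = {4, 7, 9, 10}  B2 = {4, 5, 9, 10}  B3 = {1, 4, 9, 10}  B4 = {0, 5, 9, 10}  B5 = {3, 4, 7, 10}  B6 = {1, 2, 4, 9}  B7 = {1, 4, 6, 9}  B8 = {4, 7, 8, 10}
Tree: B1–B2, B2–B3, B2–B4, B1–B5, B3–B6, B3–B7, B1–B8
Every bag has size at most 4, so the width is 4 − 1 = 3 and tw(G) ≤ 3. On the other hand G contains the 4-clique {0, 5, 9, 10}. A clique must lie in a single bag of any decomposition, so no decomposition can have width below 3. Combining the bounds, tw(G) = 3.

3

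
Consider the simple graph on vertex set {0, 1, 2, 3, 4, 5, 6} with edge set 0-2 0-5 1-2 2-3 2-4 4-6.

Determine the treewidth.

1

A width-1 tree decomposition is:
Bags: B1 = {2, 3}  B2 = {2, 4}  B3 = {4, 6}  B4 = {0, 2}  B5 = {0, 5}  B6 = {1, 2}
Tree: B1–B2, B2–B3, B1–B4, B4–B5, B2–B6
The largest bag has 2 vertices, giving width 1; this decomposition certifies tw(G) ≤ 1. G has an edge, so its treewidth is at least 1. The upper and lower bounds meet at 1, so that is the treewidth.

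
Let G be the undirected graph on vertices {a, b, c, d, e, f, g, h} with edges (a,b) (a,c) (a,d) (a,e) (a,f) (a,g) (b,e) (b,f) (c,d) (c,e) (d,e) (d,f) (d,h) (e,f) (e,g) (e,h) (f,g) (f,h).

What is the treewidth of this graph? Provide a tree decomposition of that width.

Every bag has size at most 4, so the width is 4 − 1 = 3 and tw(G) ≤ 3. On the other hand G contains the 4-clique {a, c, d, e}. A clique must lie in a single bag of any decomposition, so no decomposition can have width below 3. Combining the bounds, tw(G) = 3.

Treewidth 3.
One optimal decomposition is:
Bags: B1 = {a, d, e, f}  B2 = {d, e, f, h}  B3 = {a, c, d, e}  B4 = {a, e, f, g}  B5 = {a, b, e, f}
Tree: B1–B2, B1–B3, B1–B4, B1–B5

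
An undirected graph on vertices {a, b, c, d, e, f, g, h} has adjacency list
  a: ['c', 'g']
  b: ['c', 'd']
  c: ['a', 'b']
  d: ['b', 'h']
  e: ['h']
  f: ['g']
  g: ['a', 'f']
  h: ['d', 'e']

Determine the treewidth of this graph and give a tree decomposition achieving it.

Treewidth 1.
One optimal decomposition is:
Bags: B1 = {e, h}  B2 = {d, h}  B3 = {b, d}  B4 = {b, c}  B5 = {a, c}  B6 = {a, g}  B7 = {f, g}
Tree: B1–B2, B2–B3, B3–B4, B4–B5, B5–B6, B6–B7

The largest bag has 2 vertices, giving width 1; this decomposition certifies tw(G) ≤ 1. Any graph with an edge has treewidth ≥ 1, and G has the edge e–h. Hence tw(G) = 1 exactly.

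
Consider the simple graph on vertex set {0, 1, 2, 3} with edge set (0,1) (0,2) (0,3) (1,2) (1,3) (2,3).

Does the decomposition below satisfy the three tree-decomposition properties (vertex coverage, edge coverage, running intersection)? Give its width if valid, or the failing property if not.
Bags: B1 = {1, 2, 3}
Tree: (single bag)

A tree decomposition must satisfy three properties: every vertex lies in some bag; for every edge, both endpoints lie together in some bag; and for every vertex, the bags containing it form a connected subtree. Here vertex 0 appears in no bag, so the decomposition is invalid.

No — vertex 0 appears in no bag.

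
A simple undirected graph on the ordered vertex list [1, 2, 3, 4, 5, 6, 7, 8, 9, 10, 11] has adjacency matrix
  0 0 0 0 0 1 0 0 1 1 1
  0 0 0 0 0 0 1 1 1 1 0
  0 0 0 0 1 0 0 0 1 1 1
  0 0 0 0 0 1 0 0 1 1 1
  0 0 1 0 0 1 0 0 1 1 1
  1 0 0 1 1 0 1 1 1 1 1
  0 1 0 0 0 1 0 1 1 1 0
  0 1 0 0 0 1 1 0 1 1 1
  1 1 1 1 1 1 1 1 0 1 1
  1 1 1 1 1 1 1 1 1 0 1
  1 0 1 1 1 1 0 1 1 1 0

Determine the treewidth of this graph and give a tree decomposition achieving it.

The largest bag has 5 vertices, giving width 4; this decomposition certifies tw(G) ≤ 4. Conversely, {2, 7, 8, 9, 10} is a clique of size 5, and the vertices of any clique must share a bag in every tree decomposition; so some bag has ≥ 5 vertices and tw(G) ≥ 4. The upper and lower bounds meet at 4, so that is the treewidth.

Treewidth 4.
One optimal decomposition is:
Bags: B1 = {6, 8, 9, 10, 11}  B2 = {6, 7, 8, 9, 10}  B3 = {5, 6, 9, 10, 11}  B4 = {4, 6, 9, 10, 11}  B5 = {1, 6, 9, 10, 11}  B6 = {2, 7, 8, 9, 10}  B7 = {3, 5, 9, 10, 11}
Tree: B1–B2, B1–B3, B3–B4, B4–B5, B2–B6, B3–B7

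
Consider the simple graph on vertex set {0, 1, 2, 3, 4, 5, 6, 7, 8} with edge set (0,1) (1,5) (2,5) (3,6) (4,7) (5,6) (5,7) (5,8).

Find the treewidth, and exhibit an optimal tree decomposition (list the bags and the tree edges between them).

Treewidth 1.
One such decomposition:
Bags: B1 = {5, 7}  B2 = {1, 5}  B3 = {0, 1}  B4 = {5, 6}  B5 = {2, 5}  B6 = {4, 7}  B7 = {5, 8}  B8 = {3, 6}
Tree: B1–B2, B2–B3, B1–B4, B4–B5, B1–B6, B2–B7, B4–B8

Each bag holds 2 vertices, so the decomposition has width 1, which upper-bounds the treewidth. G has an edge, so its treewidth is at least 1. Combining the bounds, tw(G) = 1.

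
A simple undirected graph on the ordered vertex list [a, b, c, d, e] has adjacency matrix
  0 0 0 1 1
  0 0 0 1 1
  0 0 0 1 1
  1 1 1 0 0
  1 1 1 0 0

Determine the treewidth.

A width-2 tree decomposition is:
Bags: B1 = {c, d, e}  B2 = {a, d, e}  B3 = {b, d, e}
Tree: B1–B2, B2–B3
Every bag has size at most 3, so the width is 3 − 1 = 2 and tw(G) ≤ 2. For the lower bound, G contains the cycle c–e–a–d–c, so G is not a forest; only forests have treewidth ≤ 1, hence tw(G) ≥ 2. Therefore the treewidth is 2.

2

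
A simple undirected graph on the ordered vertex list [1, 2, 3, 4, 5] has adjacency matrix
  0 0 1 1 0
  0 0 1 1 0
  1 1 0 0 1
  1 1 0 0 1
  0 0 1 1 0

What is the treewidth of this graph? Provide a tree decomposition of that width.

Treewidth 2.
Bags: B1 = {3, 4, 5}  B2 = {2, 3, 4}  B3 = {1, 3, 4}
Tree: B1–B2, B2–B3

Every bag has size at most 3, so the width is 3 − 1 = 2 and tw(G) ≤ 2. Since 5–3–2–4–5 is a cycle in G, G is not acyclic. Forests are exactly the graphs of treewidth ≤ 1, so tw(G) ≥ 2. The upper and lower bounds meet at 2, so that is the treewidth.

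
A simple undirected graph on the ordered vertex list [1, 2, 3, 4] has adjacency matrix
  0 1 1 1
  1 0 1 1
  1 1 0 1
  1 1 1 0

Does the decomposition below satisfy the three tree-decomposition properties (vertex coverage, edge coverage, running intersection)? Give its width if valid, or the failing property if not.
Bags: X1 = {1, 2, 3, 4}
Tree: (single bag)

Yes; width 3.

Every vertex of G appears in some bag (union = {1, 2, 3, 4}); every edge is covered by a bag; and for each vertex v the set of bags containing v is connected in the bag tree. The decomposition is therefore valid. The largest bag has 4 vertices, so the width is 3.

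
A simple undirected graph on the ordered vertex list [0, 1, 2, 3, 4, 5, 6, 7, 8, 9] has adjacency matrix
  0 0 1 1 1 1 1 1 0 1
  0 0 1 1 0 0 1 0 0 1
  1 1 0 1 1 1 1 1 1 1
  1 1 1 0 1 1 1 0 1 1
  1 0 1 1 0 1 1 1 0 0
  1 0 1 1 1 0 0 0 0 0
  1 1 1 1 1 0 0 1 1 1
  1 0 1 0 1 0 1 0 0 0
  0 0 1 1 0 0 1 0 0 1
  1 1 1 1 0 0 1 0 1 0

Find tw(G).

4

A width-4 tree decomposition is:
Bags: B1 = {0, 2, 3, 4, 6}  B2 = {0, 2, 3, 6, 9}  B3 = {1, 2, 3, 6, 9}  B4 = {0, 2, 3, 4, 5}  B5 = {0, 2, 4, 6, 7}  B6 = {2, 3, 6, 8, 9}
Tree: B1–B2, B2–B3, B1–B4, B1–B5, B3–B6
Every bag has size at most 5, so the width is 5 − 1 = 4 and tw(G) ≤ 4. On the other hand G contains the 5-clique {0, 2, 3, 4, 5}. A clique must lie in a single bag of any decomposition, so no decomposition can have width below 4. The upper and lower bounds meet at 4, so that is the treewidth.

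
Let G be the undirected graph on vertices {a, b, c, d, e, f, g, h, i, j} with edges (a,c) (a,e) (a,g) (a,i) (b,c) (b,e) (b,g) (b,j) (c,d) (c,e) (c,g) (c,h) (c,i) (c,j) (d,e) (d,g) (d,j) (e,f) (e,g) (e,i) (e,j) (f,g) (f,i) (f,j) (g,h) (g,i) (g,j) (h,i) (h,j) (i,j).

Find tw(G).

4

A width-4 tree decomposition is:
Bags: B1 = {c, g, h, i, j}  B2 = {c, e, g, i, j}  B3 = {b, c, e, g, j}  B4 = {c, d, e, g, j}  B5 = {e, f, g, i, j}  B6 = {a, c, e, g, i}
Tree: B1–B2, B2–B3, B3–B4, B2–B5, B2–B6
The largest bag has 5 vertices, giving width 4; this decomposition certifies tw(G) ≤ 4. For the lower bound, the 5 vertices {c, d, e, g, j} are pairwise adjacent, and any tree decomposition puts a clique entirely inside one bag — forcing width ≥ 4. Therefore the treewidth is 4.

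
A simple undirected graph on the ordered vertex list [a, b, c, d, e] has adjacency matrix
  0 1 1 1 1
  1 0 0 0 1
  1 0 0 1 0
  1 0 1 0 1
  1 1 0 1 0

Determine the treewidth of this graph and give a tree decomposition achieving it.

The largest bag has 3 vertices, giving width 2; this decomposition certifies tw(G) ≤ 2. On the other hand G contains the 3-clique {a, d, e}. A clique must lie in a single bag of any decomposition, so no decomposition can have width below 2. Therefore the treewidth is 2.

Treewidth 2.
One optimal decomposition is:
Bags: B1 = {a, d, e}  B2 = {a, b, e}  B3 = {a, c, d}
Tree: B1–B2, B1–B3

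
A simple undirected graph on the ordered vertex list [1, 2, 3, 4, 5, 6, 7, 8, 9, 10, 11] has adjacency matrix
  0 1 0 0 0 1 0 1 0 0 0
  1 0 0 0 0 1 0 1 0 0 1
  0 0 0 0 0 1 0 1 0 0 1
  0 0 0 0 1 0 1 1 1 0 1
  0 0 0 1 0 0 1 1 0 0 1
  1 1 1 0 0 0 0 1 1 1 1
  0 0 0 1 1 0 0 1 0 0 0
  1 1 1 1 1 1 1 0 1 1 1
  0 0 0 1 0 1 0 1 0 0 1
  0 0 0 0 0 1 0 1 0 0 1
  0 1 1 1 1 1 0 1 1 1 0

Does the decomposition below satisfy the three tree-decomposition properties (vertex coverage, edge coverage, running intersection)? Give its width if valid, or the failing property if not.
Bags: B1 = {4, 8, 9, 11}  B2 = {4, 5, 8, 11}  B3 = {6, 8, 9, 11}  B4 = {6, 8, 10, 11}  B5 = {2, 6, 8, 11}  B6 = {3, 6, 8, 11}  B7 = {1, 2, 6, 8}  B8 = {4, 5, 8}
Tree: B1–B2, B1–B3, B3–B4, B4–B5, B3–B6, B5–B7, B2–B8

No — vertex 7 appears in no bag.

A tree decomposition must satisfy three properties: every vertex lies in some bag; for every edge, both endpoints lie together in some bag; and for every vertex, the bags containing it form a connected subtree. Here vertex 7 appears in no bag, so the decomposition is invalid.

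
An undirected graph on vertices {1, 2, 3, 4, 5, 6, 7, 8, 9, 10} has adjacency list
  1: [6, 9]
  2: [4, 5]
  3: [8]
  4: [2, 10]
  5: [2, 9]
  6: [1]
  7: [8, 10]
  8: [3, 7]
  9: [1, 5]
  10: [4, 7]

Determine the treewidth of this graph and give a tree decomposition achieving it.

Treewidth 1.
Bags: B1 = {3, 8}  B2 = {7, 8}  B3 = {7, 10}  B4 = {4, 10}  B5 = {2, 4}  B6 = {2, 5}  B7 = {5, 9}  B8 = {1, 9}  B9 = {1, 6}
Tree: B1–B2, B2–B3, B3–B4, B4–B5, B5–B6, B6–B7, B7–B8, B8–B9

Each bag holds 2 vertices, so the decomposition has width 1, which upper-bounds the treewidth. Any graph with an edge has treewidth ≥ 1, and G has the edge 3–8. Therefore the treewidth is 1.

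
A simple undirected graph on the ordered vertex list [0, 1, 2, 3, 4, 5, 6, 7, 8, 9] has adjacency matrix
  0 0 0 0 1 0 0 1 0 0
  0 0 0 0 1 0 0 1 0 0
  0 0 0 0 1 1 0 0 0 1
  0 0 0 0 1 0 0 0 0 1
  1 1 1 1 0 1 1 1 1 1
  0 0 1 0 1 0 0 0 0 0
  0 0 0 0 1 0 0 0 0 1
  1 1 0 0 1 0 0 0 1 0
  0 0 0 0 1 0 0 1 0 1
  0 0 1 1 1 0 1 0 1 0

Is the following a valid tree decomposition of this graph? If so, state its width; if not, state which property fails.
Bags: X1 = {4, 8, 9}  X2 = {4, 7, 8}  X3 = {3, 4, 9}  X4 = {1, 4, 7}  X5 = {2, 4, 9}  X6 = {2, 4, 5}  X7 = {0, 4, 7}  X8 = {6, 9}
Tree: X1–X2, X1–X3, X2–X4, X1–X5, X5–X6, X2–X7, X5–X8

No — edge (4,6) lies in no bag.

A tree decomposition must satisfy three properties: every vertex lies in some bag; for every edge, both endpoints lie together in some bag; and for every vertex, the bags containing it form a connected subtree. Here edge (4,6) lies in no bag, so the decomposition is invalid.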